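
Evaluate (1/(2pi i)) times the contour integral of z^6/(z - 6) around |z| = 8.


Step 1: f(z) = z^6, a = 6 is inside |z| = 8
Step 2: By Cauchy integral formula: (1/(2pi*i)) * integral = f(a)
Step 3: f(6) = 6^6 = 46656

46656


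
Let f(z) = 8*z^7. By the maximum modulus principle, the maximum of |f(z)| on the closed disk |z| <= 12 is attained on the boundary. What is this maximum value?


Step 1: On |z| = 12, |f(z)| = 8 * |z|^7 = 8 * 12^7
Step 2: By maximum modulus principle, maximum is on boundary.
Step 3: Maximum = 8 * 35831808 = 286654464

286654464


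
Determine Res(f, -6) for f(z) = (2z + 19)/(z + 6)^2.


Step 1: Pole of order 2 at z = -6
Step 2: Res = lim d/dz [(z + 6)^2 * f(z)] as z -> -6
Step 3: (z + 6)^2 * f(z) = 2z + 19
Step 4: d/dz[2z + 19] = 2

2


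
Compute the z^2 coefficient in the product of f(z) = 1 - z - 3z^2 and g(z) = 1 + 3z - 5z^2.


Step 1: z^2 term in f*g comes from: (1)*(-5z^2) + (-z)*(3z) + (-3z^2)*(1)
Step 2: = -5 - 3 - 3
Step 3: = -11

-11


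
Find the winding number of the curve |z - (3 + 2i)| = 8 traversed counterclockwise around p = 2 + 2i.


Step 1: Center c = (3, 2), radius = 8
Step 2: |p - c|^2 = (-1)^2 + 0^2 = 1
Step 3: r^2 = 64
Step 4: |p-c| < r so winding number = 1

1


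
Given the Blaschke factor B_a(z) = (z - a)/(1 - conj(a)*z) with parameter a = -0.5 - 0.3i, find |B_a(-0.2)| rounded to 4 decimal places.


Step 1: Numerator z0 - a = -0.2 - (-0.5 - 0.3i) = 0.3 + 0.3i
Step 2: Denominator 1 - conj(a)*z0 = 1 - (-0.5 + 0.3i)*(-0.2) = 0.9 + 0.06i
Step 3: |z0 - a|^2 = 0.3^2 + 0.3^2 = 0.18; |1 - conj(a)*z0|^2 = 0.9^2 + 0.06^2 = 0.8136
Step 4: |B_a(-0.2)| = sqrt(0.18 / 0.8136) = sqrt(0.221239)
Step 5: = 0.4704

0.4704


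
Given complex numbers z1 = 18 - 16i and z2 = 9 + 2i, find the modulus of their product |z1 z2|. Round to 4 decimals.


Step 1: |z1| = sqrt(18^2 + (-16)^2) = sqrt(580)
Step 2: |z2| = sqrt(9^2 + 2^2) = sqrt(85)
Step 3: |z1*z2| = |z1|*|z2| = sqrt(580) * sqrt(85) = sqrt(580 * 85) = sqrt(49300)
Step 4: = 222.036

222.036


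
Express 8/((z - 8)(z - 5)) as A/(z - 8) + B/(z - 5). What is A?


Step 1: Multiply both sides by (z - 8) and set z = 8
Step 2: A = 8 / (8 - 5)
Step 3: A = 8 / 3
Step 4: A = 8/3

8/3


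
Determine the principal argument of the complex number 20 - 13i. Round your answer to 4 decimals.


Step 1: z = 20 - 13i
Step 2: arg(z) = atan2(-13, 20)
Step 3: arg(z) = -0.5764

-0.5764


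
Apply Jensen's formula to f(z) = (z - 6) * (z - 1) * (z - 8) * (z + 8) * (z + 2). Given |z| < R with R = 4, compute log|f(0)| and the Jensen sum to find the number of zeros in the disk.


Jensen's formula: (1/2pi)*integral log|f(Re^it)|dt = log|f(0)| + sum_{|a_k|<R} log(R/|a_k|)
Step 1: f(0) = (-6) * (-1) * (-8) * 8 * 2 = -768
Step 2: log|f(0)| = log|6| + log|1| + log|8| + log|-8| + log|-2| = 6.6438
Step 3: Zeros inside |z| < 4: 1, -2
Step 4: Jensen sum = log(4/1) + log(4/2) = 2.0794
Step 5: n(R) = number of terms in the Jensen sum = count of zeros inside |z| < 4 = 2

2


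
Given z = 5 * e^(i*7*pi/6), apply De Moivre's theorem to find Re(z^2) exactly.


Step 1: By De Moivre's theorem, z^2 = 5^2 * e^(i*2*7*pi/6) = 25 * (cos(7*pi/3) + i*sin(7*pi/3))
Step 2: |z|^2 = 5^2 = 25
Step 3: Reduce the angle mod 2*pi: 7*pi/3 - 2*pi = pi/3
Step 4: cos(pi/3) = 1/2
Step 5: Re(z^2) = 25 * 1/2 = 25/2

25/2


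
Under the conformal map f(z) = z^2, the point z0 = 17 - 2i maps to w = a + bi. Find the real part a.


Step 1: z0 = 17 - 2i
Step 2: z0^2 = 17^2 - (-2)^2 - 68i
Step 3: real part = 289 - 4 = 285

285


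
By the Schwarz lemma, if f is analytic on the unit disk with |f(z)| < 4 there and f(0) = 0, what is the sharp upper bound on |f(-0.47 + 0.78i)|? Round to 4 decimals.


Step 1: g = f/4 maps D -> D with g(0) = 0, so by the Schwarz lemma |g(z)| <= |z|, i.e. |f(z)| <= 4|z|; this is sharp (f(z) = 4z).
Step 2: |z0|^2 = (-0.47)^2 + 0.78^2 = 0.8293
Step 3: |z0| = sqrt(0.8293) = 0.910659
Step 4: Best bound = 4 * |z0| = 4 * 0.910659 = 3.6426

3.6426


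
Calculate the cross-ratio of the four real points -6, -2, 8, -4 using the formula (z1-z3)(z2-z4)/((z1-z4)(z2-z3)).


Step 1: (z1-z3)(z2-z4) = (-14) * 2 = -28
Step 2: (z1-z4)(z2-z3) = (-2) * (-10) = 20
Step 3: Cross-ratio = -28/20 = -7/5

-7/5


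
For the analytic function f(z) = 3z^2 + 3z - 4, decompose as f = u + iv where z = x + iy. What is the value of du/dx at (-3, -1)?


Step 1: f(z) = 3(x+iy)^2 + 3(x+iy) - 4
Step 2: u = 3(x^2 - y^2) + 3x - 4
Step 3: u_x = 6x + 3
Step 4: At (-3, -1): u_x = -18 + 3 = -15

-15


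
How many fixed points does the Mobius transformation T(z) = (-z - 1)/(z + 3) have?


Step 1: Fixed points satisfy T(z) = z
Step 2: z^2 + 4z + 1 = 0
Step 3: Discriminant = 4^2 - 4*1*1 = 12
Step 4: Number of fixed points = 2

2


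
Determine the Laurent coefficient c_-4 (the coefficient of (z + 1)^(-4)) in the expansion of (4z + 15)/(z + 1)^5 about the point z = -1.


Step 1: Write the numerator in powers of (z + 1): 4z + 15 = 4(z + 1) + (4*(-1) + 15) = 4(z + 1) + 11
Step 2: Divide by (z + 1)^5: f(z) = 11(z + 1)^(-5) + 4(z + 1)^(-4)
Step 3: This finite sum is the Laurent series of f about z = -1.
Step 4: Coefficient of (z + 1)^(-4) = coefficient of (z + 1) in the re-centred numerator = 4

4


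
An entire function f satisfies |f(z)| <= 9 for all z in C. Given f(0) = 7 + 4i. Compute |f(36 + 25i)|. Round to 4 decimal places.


Step 1: By Liouville's theorem, a bounded entire function is constant.
Step 2: f(z) = f(0) = 7 + 4i for all z.
Step 3: |f(w)| = |7 + 4i| = sqrt(49 + 16)
Step 4: = 8.0623

8.0623


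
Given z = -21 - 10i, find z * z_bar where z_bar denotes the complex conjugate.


Step 1: conj(z) = -21 + 10i
Step 2: z * conj(z) = (-21)^2 + (-10)^2
Step 3: = 441 + 100 = 541

541


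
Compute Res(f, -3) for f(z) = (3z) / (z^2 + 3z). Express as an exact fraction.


Step 1: Q(z) = z^2 + 3z = (z + 3)(z)
Step 2: Q'(z) = 2z + 3
Step 3: Q'(-3) = -3, P(-3) = -9
Step 4: Res = P(-3)/Q'(-3) = -9/(-3) = 3

3


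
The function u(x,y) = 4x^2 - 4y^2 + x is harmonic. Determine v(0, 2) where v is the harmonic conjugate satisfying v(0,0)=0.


Step 1: v_x = -u_y = 8y + 0
Step 2: v_y = u_x = 8x + 1
Step 3: v = 8xy + y + C
Step 4: v(0,0) = 0 => C = 0
Step 5: v(0, 2) = 2

2


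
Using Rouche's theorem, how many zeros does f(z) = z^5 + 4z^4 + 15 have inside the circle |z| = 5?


Step 1: On |z| = 5 the three terms have sizes |z^5| = 5^5 = 3125, |4z^4| = 4*5^4 = 2500, |15| = 15
Step 2: The dominant term is g(z) = z^5; let h(z) = 4z^4 + 15 so f = g + h
Step 3: On |z| = 5: |g| = 3125 and |h| <= 2500 + 15 = 2515
Step 4: Since 3125 > 2515, |h| < |g| on |z| = 5, so by Rouche f has the same number of zeros as g inside |z| < 5
Step 5: g(z) = z^5 has 5 zeros (all at the origin) inside |z| < 5. Answer = 5

5


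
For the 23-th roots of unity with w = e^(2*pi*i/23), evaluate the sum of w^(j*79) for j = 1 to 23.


Step 1: The sum sum_{j=1}^{n} w^(k*j) equals n if n | k, else 0.
Step 2: Here n = 23, k = 79
Step 3: Does n divide k? 23 | 79 -> False
Step 4: Sum = 0

0


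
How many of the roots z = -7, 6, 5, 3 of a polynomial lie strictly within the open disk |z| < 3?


Step 1: Check each root:
  z = -7: |-7| = 7 >= 3
  z = 6: |6| = 6 >= 3
  z = 5: |5| = 5 >= 3
  z = 3: |3| = 3 >= 3
Step 2: Count = 0

0


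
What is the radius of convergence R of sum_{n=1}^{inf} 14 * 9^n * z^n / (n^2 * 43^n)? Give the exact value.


Step 1: General term a_n = 14 * 9^n / (n^2 * 43^n)
Step 2: By the root test, |a_n|^(1/n) = 14^(1/n) * 9 / (n^(2/n) * 43) -> 9/43 as n -> infinity (since 14^(1/n) -> 1 and n^(2/n) -> 1)
Step 3: R = 1/lim|a_n|^(1/n) = 43/9

43/9


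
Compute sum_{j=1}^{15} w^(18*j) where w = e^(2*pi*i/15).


Step 1: The sum sum_{j=1}^{n} w^(k*j) equals n if n | k, else 0.
Step 2: Here n = 15, k = 18
Step 3: Does n divide k? 15 | 18 -> False
Step 4: Sum = 0

0


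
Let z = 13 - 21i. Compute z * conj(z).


Step 1: conj(z) = 13 + 21i
Step 2: z * conj(z) = 13^2 + (-21)^2
Step 3: = 169 + 441 = 610

610


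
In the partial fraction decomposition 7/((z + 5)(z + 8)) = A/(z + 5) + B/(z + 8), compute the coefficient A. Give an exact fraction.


Step 1: Multiply both sides by (z + 5) and set z = -5
Step 2: A = 7 / (-5 + 8)
Step 3: A = 7 / 3
Step 4: A = 7/3

7/3


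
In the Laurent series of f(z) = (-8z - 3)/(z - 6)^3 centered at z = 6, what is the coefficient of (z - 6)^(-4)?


Step 1: Write the numerator in powers of (z - 6): -8z - 3 = -8(z - 6) + (-8*6 - 3) = -8(z - 6) - 51
Step 2: Divide by (z - 6)^3: f(z) = -51(z - 6)^(-3) - 8(z - 6)^(-2)
Step 3: This finite sum is the Laurent series of f about z = 6.
Step 4: Only the powers -3 and -2 appear, so the coefficient of (z - 6)^(-4) = 0

0


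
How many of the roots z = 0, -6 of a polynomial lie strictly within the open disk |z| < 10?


Step 1: Check each root:
  z = 0: |0| = 0 < 10
  z = -6: |-6| = 6 < 10
Step 2: Count = 2

2


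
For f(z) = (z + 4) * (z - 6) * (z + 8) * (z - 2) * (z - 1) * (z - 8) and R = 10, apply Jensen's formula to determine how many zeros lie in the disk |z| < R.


Jensen's formula: (1/2pi)*integral log|f(Re^it)|dt = log|f(0)| + sum_{|a_k|<R} log(R/|a_k|)
Step 1: f(0) = 4 * (-6) * 8 * (-2) * (-1) * (-8) = 3072
Step 2: log|f(0)| = log|-4| + log|6| + log|-8| + log|2| + log|1| + log|8| = 8.0301
Step 3: Zeros inside |z| < 10: -4, 6, -8, 2, 1, 8
Step 4: Jensen sum = log(10/4) + log(10/6) + log(10/8) + log(10/2) + log(10/1) + log(10/8) = 5.7854
Step 5: n(R) = number of terms in the Jensen sum = count of zeros inside |z| < 10 = 6

6


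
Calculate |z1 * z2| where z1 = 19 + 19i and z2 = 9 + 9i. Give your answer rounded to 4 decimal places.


Step 1: |z1| = sqrt(19^2 + 19^2) = sqrt(722)
Step 2: |z2| = sqrt(9^2 + 9^2) = sqrt(162)
Step 3: |z1*z2| = |z1|*|z2| = sqrt(722) * sqrt(162) = sqrt(722 * 162) = sqrt(116964)
Step 4: = 342.0

342.0


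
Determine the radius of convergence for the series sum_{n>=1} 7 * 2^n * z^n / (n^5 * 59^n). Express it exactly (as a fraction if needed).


Step 1: General term a_n = 7 * 2^n / (n^5 * 59^n)
Step 2: By the root test, |a_n|^(1/n) = 7^(1/n) * 2 / (n^(5/n) * 59) -> 2/59 as n -> infinity (since 7^(1/n) -> 1 and n^(5/n) -> 1)
Step 3: R = 1/lim|a_n|^(1/n) = 59/2

59/2


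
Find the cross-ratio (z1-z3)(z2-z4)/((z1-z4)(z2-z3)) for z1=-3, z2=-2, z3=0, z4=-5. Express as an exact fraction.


Step 1: (z1-z3)(z2-z4) = (-3) * 3 = -9
Step 2: (z1-z4)(z2-z3) = 2 * (-2) = -4
Step 3: Cross-ratio = 9/4 = 9/4

9/4


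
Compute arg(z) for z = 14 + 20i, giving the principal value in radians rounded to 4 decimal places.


Step 1: z = 14 + 20i
Step 2: arg(z) = atan2(20, 14)
Step 3: arg(z) = 0.9601

0.9601


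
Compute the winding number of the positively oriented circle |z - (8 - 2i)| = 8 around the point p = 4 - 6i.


Step 1: Center c = (8, -2), radius = 8
Step 2: |p - c|^2 = (-4)^2 + (-4)^2 = 32
Step 3: r^2 = 64
Step 4: |p-c| < r so winding number = 1

1


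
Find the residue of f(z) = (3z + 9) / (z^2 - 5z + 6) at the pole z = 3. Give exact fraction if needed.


Step 1: Q(z) = z^2 - 5z + 6 = (z - 3)(z - 2)
Step 2: Q'(z) = 2z - 5
Step 3: Q'(3) = 1, P(3) = 18
Step 4: Res = P(3)/Q'(3) = 18/1 = 18

18


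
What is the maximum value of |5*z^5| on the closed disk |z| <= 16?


Step 1: On |z| = 16, |f(z)| = 5 * |z|^5 = 5 * 16^5
Step 2: By maximum modulus principle, maximum is on boundary.
Step 3: Maximum = 5 * 1048576 = 5242880

5242880


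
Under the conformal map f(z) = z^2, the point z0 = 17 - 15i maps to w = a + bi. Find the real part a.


Step 1: z0 = 17 - 15i
Step 2: z0^2 = 17^2 - (-15)^2 - 510i
Step 3: real part = 289 - 225 = 64

64


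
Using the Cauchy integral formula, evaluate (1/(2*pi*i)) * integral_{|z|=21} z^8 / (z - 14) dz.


Step 1: f(z) = z^8, a = 14 is inside |z| = 21
Step 2: By Cauchy integral formula: (1/(2pi*i)) * integral = f(a)
Step 3: f(14) = 14^8 = 1475789056

1475789056


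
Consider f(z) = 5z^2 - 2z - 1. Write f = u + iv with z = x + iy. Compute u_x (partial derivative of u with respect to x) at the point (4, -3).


Step 1: f(z) = 5(x+iy)^2 - 2(x+iy) - 1
Step 2: u = 5(x^2 - y^2) - 2x - 1
Step 3: u_x = 10x - 2
Step 4: At (4, -3): u_x = 40 - 2 = 38

38


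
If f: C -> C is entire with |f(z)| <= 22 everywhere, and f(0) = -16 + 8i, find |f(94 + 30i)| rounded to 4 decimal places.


Step 1: By Liouville's theorem, a bounded entire function is constant.
Step 2: f(z) = f(0) = -16 + 8i for all z.
Step 3: |f(w)| = |-16 + 8i| = sqrt(256 + 64)
Step 4: = 17.8885

17.8885


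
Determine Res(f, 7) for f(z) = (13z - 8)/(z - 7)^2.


Step 1: Pole of order 2 at z = 7
Step 2: Res = lim d/dz [(z - 7)^2 * f(z)] as z -> 7
Step 3: (z - 7)^2 * f(z) = 13z - 8
Step 4: d/dz[13z - 8] = 13

13


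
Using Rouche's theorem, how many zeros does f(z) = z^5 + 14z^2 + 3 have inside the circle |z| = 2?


Step 1: On |z| = 2 the three terms have sizes |z^5| = 2^5 = 32, |14z^2| = 14*2^2 = 56, |3| = 3
Step 2: The dominant term is g(z) = 14z^2; let h(z) = z^5 + 3 so f = g + h
Step 3: On |z| = 2: |g| = 56 and |h| <= 32 + 3 = 35
Step 4: Since 56 > 35, |h| < |g| on |z| = 2, so by Rouche f has the same number of zeros as g inside |z| < 2
Step 5: g(z) = 14z^2 has 2 zeros (at the origin, multiplicity 2) inside |z| < 2. Answer = 2

2


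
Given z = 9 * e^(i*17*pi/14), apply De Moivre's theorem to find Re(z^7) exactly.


Step 1: By De Moivre's theorem, z^7 = 9^7 * e^(i*7*17*pi/14) = 4782969 * (cos(17*pi/2) + i*sin(17*pi/2))
Step 2: |z|^7 = 9^7 = 4782969
Step 3: Reduce the angle mod 2*pi: 17*pi/2 - 8*pi = pi/2
Step 4: cos(pi/2) = 0
Step 5: Re(z^7) = 4782969 * 0 = 0

0


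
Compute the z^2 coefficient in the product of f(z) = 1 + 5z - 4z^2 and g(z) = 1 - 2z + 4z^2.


Step 1: z^2 term in f*g comes from: (1)*(4z^2) + (5z)*(-2z) + (-4z^2)*(1)
Step 2: = 4 - 10 - 4
Step 3: = -10

-10


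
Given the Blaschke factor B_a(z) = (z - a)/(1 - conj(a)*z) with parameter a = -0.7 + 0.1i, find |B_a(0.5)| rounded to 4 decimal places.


Step 1: Numerator z0 - a = 0.5 - (-0.7 + 0.1i) = 1.2 - 0.1i
Step 2: Denominator 1 - conj(a)*z0 = 1 - (-0.7 - 0.1i)*0.5 = 1.35 + 0.05i
Step 3: |z0 - a|^2 = 1.2^2 + (-0.1)^2 = 1.45; |1 - conj(a)*z0|^2 = 1.35^2 + 0.05^2 = 1.825
Step 4: |B_a(0.5)| = sqrt(1.45 / 1.825) = sqrt(0.794521)
Step 5: = 0.8914

0.8914


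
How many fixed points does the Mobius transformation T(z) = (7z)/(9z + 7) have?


Step 1: Fixed points satisfy T(z) = z
Step 2: 9z^2 = 0
Step 3: Discriminant = 0^2 - 4*9*0 = 0
Step 4: Number of fixed points = 1

1


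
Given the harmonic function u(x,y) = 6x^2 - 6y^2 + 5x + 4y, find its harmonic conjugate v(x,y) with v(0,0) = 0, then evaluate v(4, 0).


Step 1: v_x = -u_y = 12y - 4
Step 2: v_y = u_x = 12x + 5
Step 3: v = 12xy - 4x + 5y + C
Step 4: v(0,0) = 0 => C = 0
Step 5: v(4, 0) = -16

-16


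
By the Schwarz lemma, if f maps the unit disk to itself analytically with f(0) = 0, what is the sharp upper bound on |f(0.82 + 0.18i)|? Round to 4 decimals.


Step 1: Schwarz lemma: if f: D -> D is analytic with f(0) = 0, then |f(z)| <= |z| for all z in D, and this is sharp (f(z) = z).
Step 2: |z0|^2 = 0.82^2 + 0.18^2 = 0.7048
Step 3: |z0| = sqrt(0.7048) = 0.839524
Step 4: Best bound = |z0| = 0.8395

0.8395


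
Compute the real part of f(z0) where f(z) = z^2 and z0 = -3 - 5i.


Step 1: z0 = -3 - 5i
Step 2: z0^2 = (-3)^2 - (-5)^2 + 30i
Step 3: real part = 9 - 25 = -16

-16


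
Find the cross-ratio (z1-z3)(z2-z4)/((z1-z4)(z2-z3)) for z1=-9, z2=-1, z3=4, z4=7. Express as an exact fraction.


Step 1: (z1-z3)(z2-z4) = (-13) * (-8) = 104
Step 2: (z1-z4)(z2-z3) = (-16) * (-5) = 80
Step 3: Cross-ratio = 104/80 = 13/10

13/10


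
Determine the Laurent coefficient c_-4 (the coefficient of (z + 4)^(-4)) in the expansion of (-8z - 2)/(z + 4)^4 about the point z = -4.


Step 1: Write the numerator in powers of (z + 4): -8z - 2 = -8(z + 4) + (-8*(-4) - 2) = -8(z + 4) + 30
Step 2: Divide by (z + 4)^4: f(z) = 30(z + 4)^(-4) - 8(z + 4)^(-3)
Step 3: This finite sum is the Laurent series of f about z = -4.
Step 4: Coefficient of (z + 4)^(-4) = -8*(-4) - 2 = 30

30


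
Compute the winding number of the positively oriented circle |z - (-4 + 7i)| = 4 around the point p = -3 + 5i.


Step 1: Center c = (-4, 7), radius = 4
Step 2: |p - c|^2 = 1^2 + (-2)^2 = 5
Step 3: r^2 = 16
Step 4: |p-c| < r so winding number = 1

1


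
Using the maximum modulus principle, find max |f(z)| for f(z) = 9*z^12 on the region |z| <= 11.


Step 1: On |z| = 11, |f(z)| = 9 * |z|^12 = 9 * 11^12
Step 2: By maximum modulus principle, maximum is on boundary.
Step 3: Maximum = 9 * 3138428376721 = 28245855390489

28245855390489


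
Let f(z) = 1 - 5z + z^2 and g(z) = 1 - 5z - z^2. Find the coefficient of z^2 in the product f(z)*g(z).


Step 1: z^2 term in f*g comes from: (1)*(-z^2) + (-5z)*(-5z) + (z^2)*(1)
Step 2: = -1 + 25 + 1
Step 3: = 25

25


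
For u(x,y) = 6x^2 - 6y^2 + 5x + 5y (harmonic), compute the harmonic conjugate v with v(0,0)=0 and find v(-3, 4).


Step 1: v_x = -u_y = 12y - 5
Step 2: v_y = u_x = 12x + 5
Step 3: v = 12xy - 5x + 5y + C
Step 4: v(0,0) = 0 => C = 0
Step 5: v(-3, 4) = -109

-109


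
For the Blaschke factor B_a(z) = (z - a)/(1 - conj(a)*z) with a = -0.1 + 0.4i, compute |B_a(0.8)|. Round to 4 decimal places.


Step 1: Numerator z0 - a = 0.8 - (-0.1 + 0.4i) = 0.9 - 0.4i
Step 2: Denominator 1 - conj(a)*z0 = 1 - (-0.1 - 0.4i)*0.8 = 1.08 + 0.32i
Step 3: |z0 - a|^2 = 0.9^2 + (-0.4)^2 = 0.97; |1 - conj(a)*z0|^2 = 1.08^2 + 0.32^2 = 1.2688
Step 4: |B_a(0.8)| = sqrt(0.97 / 1.2688) = sqrt(0.764502)
Step 5: = 0.8744

0.8744


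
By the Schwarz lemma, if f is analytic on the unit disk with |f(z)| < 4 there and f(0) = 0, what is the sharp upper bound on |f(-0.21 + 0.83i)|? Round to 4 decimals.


Step 1: g = f/4 maps D -> D with g(0) = 0, so by the Schwarz lemma |g(z)| <= |z|, i.e. |f(z)| <= 4|z|; this is sharp (f(z) = 4z).
Step 2: |z0|^2 = (-0.21)^2 + 0.83^2 = 0.733
Step 3: |z0| = sqrt(0.733) = 0.856154
Step 4: Best bound = 4 * |z0| = 4 * 0.856154 = 3.4246

3.4246


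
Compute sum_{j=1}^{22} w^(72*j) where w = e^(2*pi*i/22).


Step 1: The sum sum_{j=1}^{n} w^(k*j) equals n if n | k, else 0.
Step 2: Here n = 22, k = 72
Step 3: Does n divide k? 22 | 72 -> False
Step 4: Sum = 0

0


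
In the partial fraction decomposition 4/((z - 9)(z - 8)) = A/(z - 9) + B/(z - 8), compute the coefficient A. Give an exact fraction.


Step 1: Multiply both sides by (z - 9) and set z = 9
Step 2: A = 4 / (9 - 8)
Step 3: A = 4 / 1
Step 4: A = 4

4


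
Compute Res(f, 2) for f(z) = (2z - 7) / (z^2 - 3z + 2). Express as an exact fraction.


Step 1: Q(z) = z^2 - 3z + 2 = (z - 2)(z - 1)
Step 2: Q'(z) = 2z - 3
Step 3: Q'(2) = 1, P(2) = -3
Step 4: Res = P(2)/Q'(2) = -3/1 = -3

-3


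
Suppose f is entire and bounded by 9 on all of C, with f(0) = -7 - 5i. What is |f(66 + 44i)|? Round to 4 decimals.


Step 1: By Liouville's theorem, a bounded entire function is constant.
Step 2: f(z) = f(0) = -7 - 5i for all z.
Step 3: |f(w)| = |-7 - 5i| = sqrt(49 + 25)
Step 4: = 8.6023

8.6023


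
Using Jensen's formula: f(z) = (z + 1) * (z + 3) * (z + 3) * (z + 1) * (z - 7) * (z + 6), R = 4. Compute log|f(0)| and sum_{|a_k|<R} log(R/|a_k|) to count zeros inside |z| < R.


Jensen's formula: (1/2pi)*integral log|f(Re^it)|dt = log|f(0)| + sum_{|a_k|<R} log(R/|a_k|)
Step 1: f(0) = 1 * 3 * 3 * 1 * (-7) * 6 = -378
Step 2: log|f(0)| = log|-1| + log|-3| + log|-3| + log|-1| + log|7| + log|-6| = 5.9349
Step 3: Zeros inside |z| < 4: -1, -3, -3, -1
Step 4: Jensen sum = log(4/1) + log(4/3) + log(4/3) + log(4/1) = 3.348
Step 5: n(R) = number of terms in the Jensen sum = count of zeros inside |z| < 4 = 4

4


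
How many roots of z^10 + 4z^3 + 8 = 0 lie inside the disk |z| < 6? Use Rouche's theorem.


Step 1: On |z| = 6 the three terms have sizes |z^10| = 6^10 = 60466176, |4z^3| = 4*6^3 = 864, |8| = 8
Step 2: The dominant term is g(z) = z^10; let h(z) = 4z^3 + 8 so f = g + h
Step 3: On |z| = 6: |g| = 60466176 and |h| <= 864 + 8 = 872
Step 4: Since 60466176 > 872, |h| < |g| on |z| = 6, so by Rouche f has the same number of zeros as g inside |z| < 6
Step 5: g(z) = z^10 has 10 zeros (all at the origin) inside |z| < 6. Answer = 10

10


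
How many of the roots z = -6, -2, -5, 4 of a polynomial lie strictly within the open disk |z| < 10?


Step 1: Check each root:
  z = -6: |-6| = 6 < 10
  z = -2: |-2| = 2 < 10
  z = -5: |-5| = 5 < 10
  z = 4: |4| = 4 < 10
Step 2: Count = 4

4


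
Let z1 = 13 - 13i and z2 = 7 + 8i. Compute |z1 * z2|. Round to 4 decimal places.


Step 1: |z1| = sqrt(13^2 + (-13)^2) = sqrt(338)
Step 2: |z2| = sqrt(7^2 + 8^2) = sqrt(113)
Step 3: |z1*z2| = |z1|*|z2| = sqrt(338) * sqrt(113) = sqrt(338 * 113) = sqrt(38194)
Step 4: = 195.4329

195.4329


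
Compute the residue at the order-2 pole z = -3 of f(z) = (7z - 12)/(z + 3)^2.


Step 1: Pole of order 2 at z = -3
Step 2: Res = lim d/dz [(z + 3)^2 * f(z)] as z -> -3
Step 3: (z + 3)^2 * f(z) = 7z - 12
Step 4: d/dz[7z - 12] = 7

7


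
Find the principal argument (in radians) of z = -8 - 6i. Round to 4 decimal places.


Step 1: z = -8 - 6i
Step 2: arg(z) = atan2(-6, -8)
Step 3: arg(z) = -2.4981

-2.4981


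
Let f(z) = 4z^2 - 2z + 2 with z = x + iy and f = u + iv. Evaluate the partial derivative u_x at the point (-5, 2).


Step 1: f(z) = 4(x+iy)^2 - 2(x+iy) + 2
Step 2: u = 4(x^2 - y^2) - 2x + 2
Step 3: u_x = 8x - 2
Step 4: At (-5, 2): u_x = -40 - 2 = -42

-42


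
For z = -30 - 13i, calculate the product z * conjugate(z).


Step 1: conj(z) = -30 + 13i
Step 2: z * conj(z) = (-30)^2 + (-13)^2
Step 3: = 900 + 169 = 1069

1069


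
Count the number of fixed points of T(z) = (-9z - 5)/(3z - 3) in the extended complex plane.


Step 1: Fixed points satisfy T(z) = z
Step 2: 3z^2 + 6z + 5 = 0
Step 3: Discriminant = 6^2 - 4*3*5 = -24
Step 4: Number of fixed points = 2

2


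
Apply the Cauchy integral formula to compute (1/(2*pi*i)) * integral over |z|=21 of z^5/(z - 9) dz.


Step 1: f(z) = z^5, a = 9 is inside |z| = 21
Step 2: By Cauchy integral formula: (1/(2pi*i)) * integral = f(a)
Step 3: f(9) = 9^5 = 59049

59049


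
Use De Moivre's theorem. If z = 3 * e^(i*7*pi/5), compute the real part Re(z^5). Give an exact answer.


Step 1: By De Moivre's theorem, z^5 = 3^5 * e^(i*5*7*pi/5) = 243 * (cos(7*pi) + i*sin(7*pi))
Step 2: |z|^5 = 3^5 = 243
Step 3: Reduce the angle mod 2*pi: 7*pi - 6*pi = pi
Step 4: cos(pi) = -1
Step 5: Re(z^5) = 243 * (-1) = -243

-243


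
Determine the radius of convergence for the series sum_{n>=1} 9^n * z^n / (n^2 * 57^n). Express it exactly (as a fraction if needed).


Step 1: General term a_n = 9^n / (n^2 * 57^n)
Step 2: By the root test, |a_n|^(1/n) = 9 / (n^(2/n) * 57) -> 9/57 as n -> infinity (since n^(2/n) -> 1)
Step 3: R = 1/lim|a_n|^(1/n) = 57/9 = 19/3

19/3


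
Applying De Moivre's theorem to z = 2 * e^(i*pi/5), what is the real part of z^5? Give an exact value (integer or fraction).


Step 1: By De Moivre's theorem, z^5 = 2^5 * e^(i*5*pi/5) = 32 * (cos(pi) + i*sin(pi))
Step 2: |z|^5 = 2^5 = 32
Step 3: The angle pi already lies in [0, 2*pi)
Step 4: cos(pi) = -1
Step 5: Re(z^5) = 32 * (-1) = -32

-32


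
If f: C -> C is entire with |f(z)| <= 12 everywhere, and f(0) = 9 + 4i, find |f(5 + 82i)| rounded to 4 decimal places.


Step 1: By Liouville's theorem, a bounded entire function is constant.
Step 2: f(z) = f(0) = 9 + 4i for all z.
Step 3: |f(w)| = |9 + 4i| = sqrt(81 + 16)
Step 4: = 9.8489

9.8489


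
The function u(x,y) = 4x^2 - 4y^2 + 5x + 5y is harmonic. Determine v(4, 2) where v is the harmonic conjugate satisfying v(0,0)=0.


Step 1: v_x = -u_y = 8y - 5
Step 2: v_y = u_x = 8x + 5
Step 3: v = 8xy - 5x + 5y + C
Step 4: v(0,0) = 0 => C = 0
Step 5: v(4, 2) = 54

54


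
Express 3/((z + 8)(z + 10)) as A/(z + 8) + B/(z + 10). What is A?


Step 1: Multiply both sides by (z + 8) and set z = -8
Step 2: A = 3 / (-8 + 10)
Step 3: A = 3 / 2
Step 4: A = 3/2

3/2


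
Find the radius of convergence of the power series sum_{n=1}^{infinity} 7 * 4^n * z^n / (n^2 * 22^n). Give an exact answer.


Step 1: General term a_n = 7 * 4^n / (n^2 * 22^n)
Step 2: By the root test, |a_n|^(1/n) = 7^(1/n) * 4 / (n^(2/n) * 22) -> 4/22 as n -> infinity (since 7^(1/n) -> 1 and n^(2/n) -> 1)
Step 3: R = 1/lim|a_n|^(1/n) = 22/4 = 11/2

11/2


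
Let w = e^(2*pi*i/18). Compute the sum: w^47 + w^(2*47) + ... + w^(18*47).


Step 1: The sum sum_{j=1}^{n} w^(k*j) equals n if n | k, else 0.
Step 2: Here n = 18, k = 47
Step 3: Does n divide k? 18 | 47 -> False
Step 4: Sum = 0

0


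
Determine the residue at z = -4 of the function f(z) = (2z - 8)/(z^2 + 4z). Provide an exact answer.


Step 1: Q(z) = z^2 + 4z = (z + 4)(z)
Step 2: Q'(z) = 2z + 4
Step 3: Q'(-4) = -4, P(-4) = -16
Step 4: Res = P(-4)/Q'(-4) = -16/(-4) = 4

4


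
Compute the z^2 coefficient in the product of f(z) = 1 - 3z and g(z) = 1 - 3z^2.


Step 1: z^2 term in f*g comes from: (1)*(-3z^2) + (-3z)*(0) + (0)*(1)
Step 2: = -3 + 0 + 0
Step 3: = -3

-3


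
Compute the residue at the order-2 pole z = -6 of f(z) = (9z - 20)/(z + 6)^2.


Step 1: Pole of order 2 at z = -6
Step 2: Res = lim d/dz [(z + 6)^2 * f(z)] as z -> -6
Step 3: (z + 6)^2 * f(z) = 9z - 20
Step 4: d/dz[9z - 20] = 9

9


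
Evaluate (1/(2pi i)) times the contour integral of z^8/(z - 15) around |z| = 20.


Step 1: f(z) = z^8, a = 15 is inside |z| = 20
Step 2: By Cauchy integral formula: (1/(2pi*i)) * integral = f(a)
Step 3: f(15) = 15^8 = 2562890625

2562890625


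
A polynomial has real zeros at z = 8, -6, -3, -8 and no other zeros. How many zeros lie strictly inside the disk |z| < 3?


Step 1: Check each root:
  z = 8: |8| = 8 >= 3
  z = -6: |-6| = 6 >= 3
  z = -3: |-3| = 3 >= 3
  z = -8: |-8| = 8 >= 3
Step 2: Count = 0

0


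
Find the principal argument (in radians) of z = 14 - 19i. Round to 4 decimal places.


Step 1: z = 14 - 19i
Step 2: arg(z) = atan2(-19, 14)
Step 3: arg(z) = -0.9358

-0.9358


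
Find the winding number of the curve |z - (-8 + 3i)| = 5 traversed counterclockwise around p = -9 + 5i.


Step 1: Center c = (-8, 3), radius = 5
Step 2: |p - c|^2 = (-1)^2 + 2^2 = 5
Step 3: r^2 = 25
Step 4: |p-c| < r so winding number = 1

1


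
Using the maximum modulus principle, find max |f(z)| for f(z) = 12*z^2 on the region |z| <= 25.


Step 1: On |z| = 25, |f(z)| = 12 * |z|^2 = 12 * 25^2
Step 2: By maximum modulus principle, maximum is on boundary.
Step 3: Maximum = 12 * 625 = 7500

7500


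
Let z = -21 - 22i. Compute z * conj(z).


Step 1: conj(z) = -21 + 22i
Step 2: z * conj(z) = (-21)^2 + (-22)^2
Step 3: = 441 + 484 = 925

925


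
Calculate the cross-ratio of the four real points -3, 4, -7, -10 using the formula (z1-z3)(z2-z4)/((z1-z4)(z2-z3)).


Step 1: (z1-z3)(z2-z4) = 4 * 14 = 56
Step 2: (z1-z4)(z2-z3) = 7 * 11 = 77
Step 3: Cross-ratio = 56/77 = 8/11

8/11


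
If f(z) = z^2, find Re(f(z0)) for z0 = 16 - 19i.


Step 1: z0 = 16 - 19i
Step 2: z0^2 = 16^2 - (-19)^2 - 608i
Step 3: real part = 256 - 361 = -105

-105


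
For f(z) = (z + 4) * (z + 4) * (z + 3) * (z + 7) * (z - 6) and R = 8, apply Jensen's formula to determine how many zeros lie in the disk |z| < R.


Jensen's formula: (1/2pi)*integral log|f(Re^it)|dt = log|f(0)| + sum_{|a_k|<R} log(R/|a_k|)
Step 1: f(0) = 4 * 4 * 3 * 7 * (-6) = -2016
Step 2: log|f(0)| = log|-4| + log|-4| + log|-3| + log|-7| + log|6| = 7.6089
Step 3: Zeros inside |z| < 8: -4, -4, -3, -7, 6
Step 4: Jensen sum = log(8/4) + log(8/4) + log(8/3) + log(8/7) + log(8/6) = 2.7883
Step 5: n(R) = number of terms in the Jensen sum = count of zeros inside |z| < 8 = 5

5


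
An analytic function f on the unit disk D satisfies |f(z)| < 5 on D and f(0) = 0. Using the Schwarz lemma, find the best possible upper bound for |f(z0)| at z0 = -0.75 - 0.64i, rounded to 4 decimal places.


Step 1: g = f/5 maps D -> D with g(0) = 0, so by the Schwarz lemma |g(z)| <= |z|, i.e. |f(z)| <= 5|z|; this is sharp (f(z) = 5z).
Step 2: |z0|^2 = (-0.75)^2 + (-0.64)^2 = 0.9721
Step 3: |z0| = sqrt(0.9721) = 0.985951
Step 4: Best bound = 5 * |z0| = 5 * 0.985951 = 4.9298

4.9298


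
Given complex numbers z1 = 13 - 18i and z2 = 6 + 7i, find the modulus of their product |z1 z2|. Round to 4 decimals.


Step 1: |z1| = sqrt(13^2 + (-18)^2) = sqrt(493)
Step 2: |z2| = sqrt(6^2 + 7^2) = sqrt(85)
Step 3: |z1*z2| = |z1|*|z2| = sqrt(493) * sqrt(85) = sqrt(493 * 85) = sqrt(41905)
Step 4: = 204.7071

204.7071


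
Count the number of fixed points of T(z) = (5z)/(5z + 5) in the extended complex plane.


Step 1: Fixed points satisfy T(z) = z
Step 2: 5z^2 = 0
Step 3: Discriminant = 0^2 - 4*5*0 = 0
Step 4: Number of fixed points = 1

1


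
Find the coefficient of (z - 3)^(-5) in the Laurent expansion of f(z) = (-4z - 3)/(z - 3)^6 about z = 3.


Step 1: Write the numerator in powers of (z - 3): -4z - 3 = -4(z - 3) + (-4*3 - 3) = -4(z - 3) - 15
Step 2: Divide by (z - 3)^6: f(z) = -15(z - 3)^(-6) - 4(z - 3)^(-5)
Step 3: This finite sum is the Laurent series of f about z = 3.
Step 4: Coefficient of (z - 3)^(-5) = coefficient of (z - 3) in the re-centred numerator = -4

-4


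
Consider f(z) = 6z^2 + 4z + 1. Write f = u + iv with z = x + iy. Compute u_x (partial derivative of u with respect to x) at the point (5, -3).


Step 1: f(z) = 6(x+iy)^2 + 4(x+iy) + 1
Step 2: u = 6(x^2 - y^2) + 4x + 1
Step 3: u_x = 12x + 4
Step 4: At (5, -3): u_x = 60 + 4 = 64

64


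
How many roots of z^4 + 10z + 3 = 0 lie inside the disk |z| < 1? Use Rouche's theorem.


Step 1: On |z| = 1 the three terms have sizes |z^4| = 1^4 = 1, |10z| = 10*1 = 10, |3| = 3
Step 2: The dominant term is g(z) = 10z; let h(z) = z^4 + 3 so f = g + h
Step 3: On |z| = 1: |g| = 10 and |h| <= 1 + 3 = 4
Step 4: Since 10 > 4, |h| < |g| on |z| = 1, so by Rouche f has the same number of zeros as g inside |z| < 1
Step 5: g(z) = 10z has 1 zero (at the origin, multiplicity 1) inside |z| < 1. Answer = 1

1


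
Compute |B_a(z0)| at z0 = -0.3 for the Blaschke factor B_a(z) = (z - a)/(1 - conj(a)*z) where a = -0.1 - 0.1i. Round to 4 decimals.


Step 1: Numerator z0 - a = -0.3 - (-0.1 - 0.1i) = -0.2 + 0.1i
Step 2: Denominator 1 - conj(a)*z0 = 1 - (-0.1 + 0.1i)*(-0.3) = 0.97 + 0.03i
Step 3: |z0 - a|^2 = (-0.2)^2 + 0.1^2 = 0.05; |1 - conj(a)*z0|^2 = 0.97^2 + 0.03^2 = 0.9418
Step 4: |B_a(-0.3)| = sqrt(0.05 / 0.9418) = sqrt(0.05309)
Step 5: = 0.2304

0.2304


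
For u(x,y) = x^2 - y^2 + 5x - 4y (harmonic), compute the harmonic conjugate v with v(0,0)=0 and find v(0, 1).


Step 1: v_x = -u_y = 2y + 4
Step 2: v_y = u_x = 2x + 5
Step 3: v = 2xy + 4x + 5y + C
Step 4: v(0,0) = 0 => C = 0
Step 5: v(0, 1) = 5

5


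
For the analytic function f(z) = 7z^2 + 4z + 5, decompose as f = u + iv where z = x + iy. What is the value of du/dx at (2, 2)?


Step 1: f(z) = 7(x+iy)^2 + 4(x+iy) + 5
Step 2: u = 7(x^2 - y^2) + 4x + 5
Step 3: u_x = 14x + 4
Step 4: At (2, 2): u_x = 28 + 4 = 32

32


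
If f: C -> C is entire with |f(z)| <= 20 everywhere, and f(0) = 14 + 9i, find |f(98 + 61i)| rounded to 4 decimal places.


Step 1: By Liouville's theorem, a bounded entire function is constant.
Step 2: f(z) = f(0) = 14 + 9i for all z.
Step 3: |f(w)| = |14 + 9i| = sqrt(196 + 81)
Step 4: = 16.6433

16.6433


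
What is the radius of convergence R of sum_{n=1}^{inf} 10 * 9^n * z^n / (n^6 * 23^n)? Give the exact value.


Step 1: General term a_n = 10 * 9^n / (n^6 * 23^n)
Step 2: By the root test, |a_n|^(1/n) = 10^(1/n) * 9 / (n^(6/n) * 23) -> 9/23 as n -> infinity (since 10^(1/n) -> 1 and n^(6/n) -> 1)
Step 3: R = 1/lim|a_n|^(1/n) = 23/9

23/9


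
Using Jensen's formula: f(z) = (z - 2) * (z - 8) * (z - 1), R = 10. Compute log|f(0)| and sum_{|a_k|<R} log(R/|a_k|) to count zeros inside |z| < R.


Jensen's formula: (1/2pi)*integral log|f(Re^it)|dt = log|f(0)| + sum_{|a_k|<R} log(R/|a_k|)
Step 1: f(0) = (-2) * (-8) * (-1) = -16
Step 2: log|f(0)| = log|2| + log|8| + log|1| = 2.7726
Step 3: Zeros inside |z| < 10: 2, 8, 1
Step 4: Jensen sum = log(10/2) + log(10/8) + log(10/1) = 4.1352
Step 5: n(R) = number of terms in the Jensen sum = count of zeros inside |z| < 10 = 3

3


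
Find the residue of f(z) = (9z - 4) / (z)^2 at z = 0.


Step 1: Pole of order 2 at z = 0
Step 2: Res = lim d/dz [(z)^2 * f(z)] as z -> 0
Step 3: (z)^2 * f(z) = 9z - 4
Step 4: d/dz[9z - 4] = 9

9


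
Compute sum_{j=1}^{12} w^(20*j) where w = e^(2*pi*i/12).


Step 1: The sum sum_{j=1}^{n} w^(k*j) equals n if n | k, else 0.
Step 2: Here n = 12, k = 20
Step 3: Does n divide k? 12 | 20 -> False
Step 4: Sum = 0

0


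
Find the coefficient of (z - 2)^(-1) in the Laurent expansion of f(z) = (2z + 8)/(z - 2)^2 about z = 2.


Step 1: Write the numerator in powers of (z - 2): 2z + 8 = 2(z - 2) + (2*2 + 8) = 2(z - 2) + 12
Step 2: Divide by (z - 2)^2: f(z) = 12(z - 2)^(-2) + 2(z - 2)^(-1)
Step 3: This finite sum is the Laurent series of f about z = 2.
Step 4: Coefficient of (z - 2)^(-1) = coefficient of (z - 2) in the re-centred numerator = 2

2


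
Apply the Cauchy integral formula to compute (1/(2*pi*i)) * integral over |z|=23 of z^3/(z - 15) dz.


Step 1: f(z) = z^3, a = 15 is inside |z| = 23
Step 2: By Cauchy integral formula: (1/(2pi*i)) * integral = f(a)
Step 3: f(15) = 15^3 = 3375

3375


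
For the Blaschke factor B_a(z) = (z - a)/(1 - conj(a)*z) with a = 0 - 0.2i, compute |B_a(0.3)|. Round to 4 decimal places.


Step 1: Numerator z0 - a = 0.3 - (0 - 0.2i) = 0.3 + 0.2i
Step 2: Denominator 1 - conj(a)*z0 = 1 - (0 + 0.2i)*0.3 = 1 - 0.06i
Step 3: |z0 - a|^2 = 0.3^2 + 0.2^2 = 0.13; |1 - conj(a)*z0|^2 = 1^2 + (-0.06)^2 = 1.0036
Step 4: |B_a(0.3)| = sqrt(0.13 / 1.0036) = sqrt(0.129534)
Step 5: = 0.3599

0.3599


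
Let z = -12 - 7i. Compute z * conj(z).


Step 1: conj(z) = -12 + 7i
Step 2: z * conj(z) = (-12)^2 + (-7)^2
Step 3: = 144 + 49 = 193

193


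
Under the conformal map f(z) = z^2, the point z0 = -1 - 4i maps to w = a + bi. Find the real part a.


Step 1: z0 = -1 - 4i
Step 2: z0^2 = (-1)^2 - (-4)^2 + 8i
Step 3: real part = 1 - 16 = -15

-15


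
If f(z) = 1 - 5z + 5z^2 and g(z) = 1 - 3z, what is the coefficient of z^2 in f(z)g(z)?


Step 1: z^2 term in f*g comes from: (1)*(0) + (-5z)*(-3z) + (5z^2)*(1)
Step 2: = 0 + 15 + 5
Step 3: = 20

20


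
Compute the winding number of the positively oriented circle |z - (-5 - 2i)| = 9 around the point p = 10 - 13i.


Step 1: Center c = (-5, -2), radius = 9
Step 2: |p - c|^2 = 15^2 + (-11)^2 = 346
Step 3: r^2 = 81
Step 4: |p-c| > r so winding number = 0

0


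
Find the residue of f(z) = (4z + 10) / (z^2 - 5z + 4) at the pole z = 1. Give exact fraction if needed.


Step 1: Q(z) = z^2 - 5z + 4 = (z - 1)(z - 4)
Step 2: Q'(z) = 2z - 5
Step 3: Q'(1) = -3, P(1) = 14
Step 4: Res = P(1)/Q'(1) = 14/(-3) = -14/3

-14/3


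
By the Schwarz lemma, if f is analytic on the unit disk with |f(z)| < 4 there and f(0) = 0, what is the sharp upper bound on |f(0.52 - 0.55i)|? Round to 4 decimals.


Step 1: g = f/4 maps D -> D with g(0) = 0, so by the Schwarz lemma |g(z)| <= |z|, i.e. |f(z)| <= 4|z|; this is sharp (f(z) = 4z).
Step 2: |z0|^2 = 0.52^2 + (-0.55)^2 = 0.5729
Step 3: |z0| = sqrt(0.5729) = 0.756902
Step 4: Best bound = 4 * |z0| = 4 * 0.756902 = 3.0276

3.0276


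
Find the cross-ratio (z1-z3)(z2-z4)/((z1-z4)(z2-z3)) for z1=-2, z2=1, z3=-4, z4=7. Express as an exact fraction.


Step 1: (z1-z3)(z2-z4) = 2 * (-6) = -12
Step 2: (z1-z4)(z2-z3) = (-9) * 5 = -45
Step 3: Cross-ratio = 12/45 = 4/15

4/15


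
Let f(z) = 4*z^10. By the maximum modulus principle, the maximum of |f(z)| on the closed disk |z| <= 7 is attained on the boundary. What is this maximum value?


Step 1: On |z| = 7, |f(z)| = 4 * |z|^10 = 4 * 7^10
Step 2: By maximum modulus principle, maximum is on boundary.
Step 3: Maximum = 4 * 282475249 = 1129900996

1129900996


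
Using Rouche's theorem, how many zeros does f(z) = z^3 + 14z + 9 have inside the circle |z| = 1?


Step 1: On |z| = 1 the three terms have sizes |z^3| = 1^3 = 1, |14z| = 14*1 = 14, |9| = 9
Step 2: The dominant term is g(z) = 14z; let h(z) = z^3 + 9 so f = g + h
Step 3: On |z| = 1: |g| = 14 and |h| <= 1 + 9 = 10
Step 4: Since 14 > 10, |h| < |g| on |z| = 1, so by Rouche f has the same number of zeros as g inside |z| < 1
Step 5: g(z) = 14z has 1 zero (at the origin, multiplicity 1) inside |z| < 1. Answer = 1

1


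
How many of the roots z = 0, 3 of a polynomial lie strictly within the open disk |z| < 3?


Step 1: Check each root:
  z = 0: |0| = 0 < 3
  z = 3: |3| = 3 >= 3
Step 2: Count = 1

1


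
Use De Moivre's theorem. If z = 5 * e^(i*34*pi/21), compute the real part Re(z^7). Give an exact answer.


Step 1: By De Moivre's theorem, z^7 = 5^7 * e^(i*7*34*pi/21) = 78125 * (cos(34*pi/3) + i*sin(34*pi/3))
Step 2: |z|^7 = 5^7 = 78125
Step 3: Reduce the angle mod 2*pi: 34*pi/3 - 10*pi = 4*pi/3
Step 4: cos(4*pi/3) = -1/2
Step 5: Re(z^7) = 78125 * (-1/2) = -78125/2

-78125/2


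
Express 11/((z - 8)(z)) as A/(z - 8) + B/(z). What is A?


Step 1: Multiply both sides by (z - 8) and set z = 8
Step 2: A = 11 / (8 - 0)
Step 3: A = 11 / 8
Step 4: A = 11/8

11/8


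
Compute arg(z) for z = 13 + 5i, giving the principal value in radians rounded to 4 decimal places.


Step 1: z = 13 + 5i
Step 2: arg(z) = atan2(5, 13)
Step 3: arg(z) = 0.3672

0.3672


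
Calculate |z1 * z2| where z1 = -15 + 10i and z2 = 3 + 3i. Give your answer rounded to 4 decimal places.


Step 1: |z1| = sqrt((-15)^2 + 10^2) = sqrt(325)
Step 2: |z2| = sqrt(3^2 + 3^2) = sqrt(18)
Step 3: |z1*z2| = |z1|*|z2| = sqrt(325) * sqrt(18) = sqrt(325 * 18) = sqrt(5850)
Step 4: = 76.4853

76.4853


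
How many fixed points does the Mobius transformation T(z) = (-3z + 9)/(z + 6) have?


Step 1: Fixed points satisfy T(z) = z
Step 2: z^2 + 9z - 9 = 0
Step 3: Discriminant = 9^2 - 4*1*(-9) = 117
Step 4: Number of fixed points = 2

2


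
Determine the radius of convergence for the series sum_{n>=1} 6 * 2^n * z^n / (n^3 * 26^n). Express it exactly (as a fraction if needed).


Step 1: General term a_n = 6 * 2^n / (n^3 * 26^n)
Step 2: By the root test, |a_n|^(1/n) = 6^(1/n) * 2 / (n^(3/n) * 26) -> 2/26 as n -> infinity (since 6^(1/n) -> 1 and n^(3/n) -> 1)
Step 3: R = 1/lim|a_n|^(1/n) = 26/2 = 13

13


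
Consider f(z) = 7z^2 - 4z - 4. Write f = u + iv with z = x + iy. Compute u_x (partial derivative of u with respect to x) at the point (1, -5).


Step 1: f(z) = 7(x+iy)^2 - 4(x+iy) - 4
Step 2: u = 7(x^2 - y^2) - 4x - 4
Step 3: u_x = 14x - 4
Step 4: At (1, -5): u_x = 14 - 4 = 10

10


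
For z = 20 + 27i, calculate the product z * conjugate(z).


Step 1: conj(z) = 20 - 27i
Step 2: z * conj(z) = 20^2 + 27^2
Step 3: = 400 + 729 = 1129

1129


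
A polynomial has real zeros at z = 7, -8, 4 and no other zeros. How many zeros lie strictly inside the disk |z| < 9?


Step 1: Check each root:
  z = 7: |7| = 7 < 9
  z = -8: |-8| = 8 < 9
  z = 4: |4| = 4 < 9
Step 2: Count = 3

3


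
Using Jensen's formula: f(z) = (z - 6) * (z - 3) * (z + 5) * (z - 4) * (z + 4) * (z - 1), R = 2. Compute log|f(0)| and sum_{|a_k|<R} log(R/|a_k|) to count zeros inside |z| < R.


Jensen's formula: (1/2pi)*integral log|f(Re^it)|dt = log|f(0)| + sum_{|a_k|<R} log(R/|a_k|)
Step 1: f(0) = (-6) * (-3) * 5 * (-4) * 4 * (-1) = 1440
Step 2: log|f(0)| = log|6| + log|3| + log|-5| + log|4| + log|-4| + log|1| = 7.2724
Step 3: Zeros inside |z| < 2: 1
Step 4: Jensen sum = log(2/1) = 0.6931
Step 5: n(R) = number of terms in the Jensen sum = count of zeros inside |z| < 2 = 1

1


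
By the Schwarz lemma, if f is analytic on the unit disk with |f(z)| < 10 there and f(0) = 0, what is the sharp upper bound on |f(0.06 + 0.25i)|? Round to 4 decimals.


Step 1: g = f/10 maps D -> D with g(0) = 0, so by the Schwarz lemma |g(z)| <= |z|, i.e. |f(z)| <= 10|z|; this is sharp (f(z) = 10z).
Step 2: |z0|^2 = 0.06^2 + 0.25^2 = 0.0661
Step 3: |z0| = sqrt(0.0661) = 0.257099
Step 4: Best bound = 10 * |z0| = 10 * 0.257099 = 2.571

2.571
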